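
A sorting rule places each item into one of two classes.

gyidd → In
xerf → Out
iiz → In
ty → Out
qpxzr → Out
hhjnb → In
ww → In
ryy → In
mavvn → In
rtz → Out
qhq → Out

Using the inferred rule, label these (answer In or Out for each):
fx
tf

One predicate separates the groups cleanly: has a double letter.
fx: no doubled letter — does not satisfy this, so Out.
tf: no doubled letter — does not satisfy this, so Out.

Out, Out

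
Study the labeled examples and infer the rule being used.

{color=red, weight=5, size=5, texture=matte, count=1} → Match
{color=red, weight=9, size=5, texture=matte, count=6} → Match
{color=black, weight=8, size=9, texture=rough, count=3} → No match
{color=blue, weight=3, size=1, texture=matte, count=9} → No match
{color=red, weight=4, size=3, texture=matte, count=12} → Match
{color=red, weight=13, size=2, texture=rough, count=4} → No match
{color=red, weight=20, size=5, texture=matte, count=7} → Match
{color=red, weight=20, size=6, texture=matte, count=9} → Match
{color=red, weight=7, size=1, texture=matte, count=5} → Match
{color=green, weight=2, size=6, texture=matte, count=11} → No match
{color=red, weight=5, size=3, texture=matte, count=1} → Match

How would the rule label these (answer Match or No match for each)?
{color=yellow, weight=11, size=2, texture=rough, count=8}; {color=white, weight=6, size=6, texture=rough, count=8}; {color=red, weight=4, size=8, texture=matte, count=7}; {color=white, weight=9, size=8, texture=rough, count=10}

No match, No match, Match, No match

A rule that fits every label: texture is matte AND color is red — true of each 'Match' example, false of each 'No match' one.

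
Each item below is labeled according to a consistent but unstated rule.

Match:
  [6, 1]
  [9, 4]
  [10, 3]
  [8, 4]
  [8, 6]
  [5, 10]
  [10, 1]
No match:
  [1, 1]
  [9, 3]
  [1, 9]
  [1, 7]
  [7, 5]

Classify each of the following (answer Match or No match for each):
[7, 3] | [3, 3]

No match, No match

One predicate separates the groups cleanly: product is even.
[7, 3] — 7·3 = 21, hence No match.
[3, 3] — 3·3 = 9, hence No match.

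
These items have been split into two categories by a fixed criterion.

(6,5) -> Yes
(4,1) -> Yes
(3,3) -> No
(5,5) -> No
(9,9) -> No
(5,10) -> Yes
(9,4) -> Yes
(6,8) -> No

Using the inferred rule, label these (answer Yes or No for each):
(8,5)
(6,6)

Yes, No

All 'Yes' examples share one property — sum is odd — and every 'No' example lacks it.
(8,5): 8+5 = 13, satisfies this → Yes. (6,6): 6+6 = 12, doesn't match → No.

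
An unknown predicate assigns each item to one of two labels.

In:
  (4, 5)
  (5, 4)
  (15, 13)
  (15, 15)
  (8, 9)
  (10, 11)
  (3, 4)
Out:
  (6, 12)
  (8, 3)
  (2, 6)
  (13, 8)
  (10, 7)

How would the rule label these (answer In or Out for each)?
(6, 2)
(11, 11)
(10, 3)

Out, In, Out

The classifier is using: |first − second| ≤ 2.
(6, 2): |6−2| = 4 — doesn't qualify, so Out. (11, 11): |11−11| = 0 — satisfies this, so In. (10, 3): |10−3| = 7 — doesn't qualify, so Out.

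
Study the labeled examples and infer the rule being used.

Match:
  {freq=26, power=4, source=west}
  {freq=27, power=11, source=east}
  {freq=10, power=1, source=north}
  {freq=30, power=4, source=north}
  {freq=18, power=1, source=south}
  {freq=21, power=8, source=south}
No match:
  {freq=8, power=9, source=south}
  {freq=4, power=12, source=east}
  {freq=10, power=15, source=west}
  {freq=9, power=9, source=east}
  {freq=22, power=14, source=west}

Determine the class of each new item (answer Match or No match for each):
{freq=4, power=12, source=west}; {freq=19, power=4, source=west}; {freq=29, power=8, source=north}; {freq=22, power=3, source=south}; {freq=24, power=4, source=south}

One predicate separates the groups cleanly: freq ≥ 10 AND power ≤ 11.
{freq=4, power=12, source=west} → freq = 4, power = 12 → No match. {freq=19, power=4, source=west} → freq = 19, power = 4 → Match. {freq=29, power=8, source=north} → freq = 29, power = 8 → Match. {freq=22, power=3, source=south} → freq = 22, power = 3 → Match. {freq=24, power=4, source=south} → freq = 24, power = 4 → Match.

No match, Match, Match, Match, Match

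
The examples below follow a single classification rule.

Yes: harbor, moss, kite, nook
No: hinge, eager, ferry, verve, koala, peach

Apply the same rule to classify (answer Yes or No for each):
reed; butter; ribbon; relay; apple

The pattern is that an item is 'Yes' exactly when: even length.
reed: Yes (length 4).
butter: Yes (length 6).
ribbon: Yes (length 6).
relay: No (length 5).
apple: No (length 5).

Yes, Yes, Yes, No, No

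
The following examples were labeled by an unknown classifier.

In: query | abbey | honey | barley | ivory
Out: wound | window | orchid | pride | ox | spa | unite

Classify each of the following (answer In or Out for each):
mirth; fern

Every 'In' example satisfies: contains 'y'. None of the 'Out' examples do.

Out, Out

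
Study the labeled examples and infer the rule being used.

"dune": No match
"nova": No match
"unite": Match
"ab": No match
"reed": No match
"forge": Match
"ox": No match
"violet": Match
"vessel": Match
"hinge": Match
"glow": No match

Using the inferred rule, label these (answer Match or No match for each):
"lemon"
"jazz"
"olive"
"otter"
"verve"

Match, No match, Match, Match, Match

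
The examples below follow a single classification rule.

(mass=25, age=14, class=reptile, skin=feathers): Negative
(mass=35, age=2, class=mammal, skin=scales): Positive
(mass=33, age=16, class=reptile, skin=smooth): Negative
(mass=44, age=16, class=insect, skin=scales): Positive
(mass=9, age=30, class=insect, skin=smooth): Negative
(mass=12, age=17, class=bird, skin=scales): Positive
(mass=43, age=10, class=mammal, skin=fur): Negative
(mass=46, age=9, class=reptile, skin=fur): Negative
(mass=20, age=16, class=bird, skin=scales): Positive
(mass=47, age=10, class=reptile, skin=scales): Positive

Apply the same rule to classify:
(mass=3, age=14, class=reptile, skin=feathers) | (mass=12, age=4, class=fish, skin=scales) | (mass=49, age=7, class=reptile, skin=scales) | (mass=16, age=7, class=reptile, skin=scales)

Negative, Positive, Positive, Positive

The common property of the 'Positive' items is: skin is scales. No 'Negative' item has it.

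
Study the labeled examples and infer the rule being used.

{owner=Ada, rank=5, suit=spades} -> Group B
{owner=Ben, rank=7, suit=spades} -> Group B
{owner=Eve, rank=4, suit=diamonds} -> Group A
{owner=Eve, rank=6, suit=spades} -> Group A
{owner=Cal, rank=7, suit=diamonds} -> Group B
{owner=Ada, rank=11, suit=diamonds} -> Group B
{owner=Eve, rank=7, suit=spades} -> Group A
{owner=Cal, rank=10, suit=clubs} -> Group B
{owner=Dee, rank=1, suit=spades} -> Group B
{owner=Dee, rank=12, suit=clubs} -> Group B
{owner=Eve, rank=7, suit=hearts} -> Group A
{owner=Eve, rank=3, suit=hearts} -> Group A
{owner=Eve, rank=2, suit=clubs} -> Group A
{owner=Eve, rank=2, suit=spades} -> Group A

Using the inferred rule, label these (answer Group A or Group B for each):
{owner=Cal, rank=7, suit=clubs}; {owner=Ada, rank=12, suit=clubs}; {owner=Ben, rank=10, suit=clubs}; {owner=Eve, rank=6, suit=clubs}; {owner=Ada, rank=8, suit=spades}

Group B, Group B, Group B, Group A, Group B

The rule appears to be: owner is Eve.
{owner=Cal, rank=7, suit=clubs} → owner is Cal → Group B.
{owner=Ada, rank=12, suit=clubs} → owner is Ada → Group B.
{owner=Ben, rank=10, suit=clubs} → owner is Ben → Group B.
{owner=Eve, rank=6, suit=clubs} → owner is Eve → Group A.
{owner=Ada, rank=8, suit=spades} → owner is Ada → Group B.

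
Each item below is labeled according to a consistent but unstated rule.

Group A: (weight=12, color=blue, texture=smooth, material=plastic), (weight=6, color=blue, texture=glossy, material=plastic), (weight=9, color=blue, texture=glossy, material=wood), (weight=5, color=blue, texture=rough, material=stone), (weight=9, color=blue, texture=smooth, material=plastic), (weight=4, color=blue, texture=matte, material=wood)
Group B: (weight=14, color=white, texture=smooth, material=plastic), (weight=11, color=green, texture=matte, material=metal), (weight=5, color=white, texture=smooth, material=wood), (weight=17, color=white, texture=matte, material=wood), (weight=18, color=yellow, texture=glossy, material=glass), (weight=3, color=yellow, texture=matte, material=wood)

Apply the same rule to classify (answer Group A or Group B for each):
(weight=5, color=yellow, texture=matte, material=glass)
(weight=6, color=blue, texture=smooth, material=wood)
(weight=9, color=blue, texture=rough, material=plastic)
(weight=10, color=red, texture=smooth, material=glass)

Group B, Group A, Group A, Group B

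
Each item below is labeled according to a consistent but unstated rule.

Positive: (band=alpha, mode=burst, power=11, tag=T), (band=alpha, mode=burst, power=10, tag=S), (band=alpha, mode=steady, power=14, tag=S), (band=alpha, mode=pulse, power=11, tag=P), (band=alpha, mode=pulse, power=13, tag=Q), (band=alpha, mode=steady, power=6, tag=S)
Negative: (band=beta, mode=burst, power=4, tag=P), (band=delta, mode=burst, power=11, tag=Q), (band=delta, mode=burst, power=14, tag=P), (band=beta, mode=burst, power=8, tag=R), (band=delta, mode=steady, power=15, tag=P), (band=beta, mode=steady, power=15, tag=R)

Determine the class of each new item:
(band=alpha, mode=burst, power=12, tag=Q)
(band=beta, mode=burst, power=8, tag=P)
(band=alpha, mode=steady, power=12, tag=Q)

Positive, Negative, Positive

The common property of the 'Positive' items is: band is alpha. No 'Negative' item has it.
Positive: (band=alpha, mode=burst, power=12, tag=Q), since band is alpha.
Negative: (band=beta, mode=burst, power=8, tag=P), since band is beta.
Positive: (band=alpha, mode=steady, power=12, tag=Q), since band is alpha.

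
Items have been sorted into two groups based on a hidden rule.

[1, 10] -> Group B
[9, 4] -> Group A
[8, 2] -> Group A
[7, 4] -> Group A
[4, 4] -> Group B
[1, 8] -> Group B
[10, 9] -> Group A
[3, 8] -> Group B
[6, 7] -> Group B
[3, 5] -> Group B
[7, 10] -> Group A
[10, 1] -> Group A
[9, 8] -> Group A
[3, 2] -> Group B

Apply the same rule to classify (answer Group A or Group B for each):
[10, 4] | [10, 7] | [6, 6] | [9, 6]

The distinguishing property — first ≥ 7 — holds for all the 'Group A' cases and none of the 'Group B' cases.
[10, 4] — first 10, hence Group A.
[10, 7] — first 10, hence Group A.
[6, 6] — first 6, hence Group B.
[9, 6] — first 9, hence Group A.

Group A, Group A, Group B, Group A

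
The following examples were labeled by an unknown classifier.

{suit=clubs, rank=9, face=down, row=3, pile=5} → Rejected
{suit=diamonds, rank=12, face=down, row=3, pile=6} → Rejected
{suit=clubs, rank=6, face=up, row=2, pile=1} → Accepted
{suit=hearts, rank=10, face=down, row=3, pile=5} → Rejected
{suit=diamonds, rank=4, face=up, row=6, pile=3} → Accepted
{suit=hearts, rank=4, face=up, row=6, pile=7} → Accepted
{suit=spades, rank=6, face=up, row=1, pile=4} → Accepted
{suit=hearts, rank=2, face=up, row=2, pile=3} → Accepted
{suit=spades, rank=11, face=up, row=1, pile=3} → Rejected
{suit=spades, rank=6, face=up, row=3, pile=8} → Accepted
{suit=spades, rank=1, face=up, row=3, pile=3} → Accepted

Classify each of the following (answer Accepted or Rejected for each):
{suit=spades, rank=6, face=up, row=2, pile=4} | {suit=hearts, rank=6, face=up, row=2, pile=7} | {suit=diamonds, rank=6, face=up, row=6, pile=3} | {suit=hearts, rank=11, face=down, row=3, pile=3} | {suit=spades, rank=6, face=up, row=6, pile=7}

Accepted, Accepted, Accepted, Rejected, Accepted

A rule that fits every label: rank ≤ 6 — true of each 'Accepted' example, false of each 'Rejected' one.
Accepted: {suit=spades, rank=6, face=up, row=2, pile=4}, since rank = 6.
Accepted: {suit=hearts, rank=6, face=up, row=2, pile=7}, since rank = 6.
Accepted: {suit=diamonds, rank=6, face=up, row=6, pile=3}, since rank = 6.
Rejected: {suit=hearts, rank=11, face=down, row=3, pile=3}, since rank = 11.
Accepted: {suit=spades, rank=6, face=up, row=6, pile=7}, since rank = 6.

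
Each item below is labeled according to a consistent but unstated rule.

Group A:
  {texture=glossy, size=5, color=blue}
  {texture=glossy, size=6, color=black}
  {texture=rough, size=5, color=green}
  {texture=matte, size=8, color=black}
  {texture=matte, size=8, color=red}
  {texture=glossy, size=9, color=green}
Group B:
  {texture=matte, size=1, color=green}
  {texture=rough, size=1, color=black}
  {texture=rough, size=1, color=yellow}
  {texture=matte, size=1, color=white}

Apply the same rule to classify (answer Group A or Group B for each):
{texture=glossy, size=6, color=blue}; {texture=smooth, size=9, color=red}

'Group A' ⟺ size ≥ 5.
{texture=glossy, size=6, color=blue} → size = 6 → Group A.
{texture=smooth, size=9, color=red} → size = 9 → Group A.

Group A, Group A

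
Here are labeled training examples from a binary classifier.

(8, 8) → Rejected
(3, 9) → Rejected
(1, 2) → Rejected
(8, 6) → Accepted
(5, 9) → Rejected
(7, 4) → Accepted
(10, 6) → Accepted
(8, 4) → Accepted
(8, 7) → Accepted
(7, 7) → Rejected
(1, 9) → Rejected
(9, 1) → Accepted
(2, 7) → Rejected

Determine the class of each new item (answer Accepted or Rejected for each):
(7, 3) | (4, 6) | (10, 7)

Accepted, Rejected, Accepted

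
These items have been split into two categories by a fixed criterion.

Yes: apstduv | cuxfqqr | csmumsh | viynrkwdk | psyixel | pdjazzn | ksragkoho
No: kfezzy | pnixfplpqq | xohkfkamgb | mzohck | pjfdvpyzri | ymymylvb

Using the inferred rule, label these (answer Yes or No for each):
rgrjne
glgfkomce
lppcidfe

No, Yes, No

The rule appears to be: odd length.
rgrjne: length 6, does not pass → No. glgfkomce: length 9, matches → Yes. lppcidfe: length 8, does not pass → No.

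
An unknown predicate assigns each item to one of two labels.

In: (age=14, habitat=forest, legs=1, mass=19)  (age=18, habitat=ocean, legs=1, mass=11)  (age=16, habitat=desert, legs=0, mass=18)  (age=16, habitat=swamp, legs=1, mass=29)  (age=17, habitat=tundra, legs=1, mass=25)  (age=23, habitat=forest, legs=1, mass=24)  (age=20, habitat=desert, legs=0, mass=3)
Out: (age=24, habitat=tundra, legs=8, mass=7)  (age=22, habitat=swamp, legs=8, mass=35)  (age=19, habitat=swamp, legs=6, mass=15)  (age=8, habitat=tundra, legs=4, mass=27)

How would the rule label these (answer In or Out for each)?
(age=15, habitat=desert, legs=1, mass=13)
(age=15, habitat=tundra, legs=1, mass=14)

'In' ⟺ legs ≤ 1.

In, In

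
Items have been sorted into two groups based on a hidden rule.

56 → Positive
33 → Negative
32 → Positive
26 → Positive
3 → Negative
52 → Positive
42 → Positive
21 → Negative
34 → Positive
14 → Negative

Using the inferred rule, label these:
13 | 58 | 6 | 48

Negative, Positive, Negative, Positive

All 'Positive' examples share one property — even AND at least 21 — and every 'Negative' example lacks it.
13 — 13 is odd, 13 < 21, hence Negative.
58 — 58 is even, 58 ≥ 21, hence Positive.
6 — 6 is even, 6 < 21, hence Negative.
48 — 48 is even, 48 ≥ 21, hence Positive.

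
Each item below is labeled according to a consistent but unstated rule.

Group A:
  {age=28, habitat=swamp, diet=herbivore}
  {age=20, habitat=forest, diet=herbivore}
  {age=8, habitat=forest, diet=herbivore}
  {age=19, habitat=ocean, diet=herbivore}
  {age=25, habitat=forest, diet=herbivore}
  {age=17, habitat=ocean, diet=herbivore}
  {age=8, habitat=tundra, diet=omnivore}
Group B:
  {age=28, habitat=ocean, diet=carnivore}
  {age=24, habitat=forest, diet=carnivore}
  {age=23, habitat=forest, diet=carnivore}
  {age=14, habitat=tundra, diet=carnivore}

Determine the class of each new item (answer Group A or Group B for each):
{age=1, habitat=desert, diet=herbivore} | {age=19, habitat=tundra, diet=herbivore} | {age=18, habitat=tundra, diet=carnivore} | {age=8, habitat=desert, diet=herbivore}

The simplest hypothesis consistent with all the labels is: diet is not carnivore.
{age=1, habitat=desert, diet=herbivore} → diet is herbivore → Group A. {age=19, habitat=tundra, diet=herbivore} → diet is herbivore → Group A. {age=18, habitat=tundra, diet=carnivore} → diet is carnivore → Group B. {age=8, habitat=desert, diet=herbivore} → diet is herbivore → Group A.

Group A, Group A, Group B, Group A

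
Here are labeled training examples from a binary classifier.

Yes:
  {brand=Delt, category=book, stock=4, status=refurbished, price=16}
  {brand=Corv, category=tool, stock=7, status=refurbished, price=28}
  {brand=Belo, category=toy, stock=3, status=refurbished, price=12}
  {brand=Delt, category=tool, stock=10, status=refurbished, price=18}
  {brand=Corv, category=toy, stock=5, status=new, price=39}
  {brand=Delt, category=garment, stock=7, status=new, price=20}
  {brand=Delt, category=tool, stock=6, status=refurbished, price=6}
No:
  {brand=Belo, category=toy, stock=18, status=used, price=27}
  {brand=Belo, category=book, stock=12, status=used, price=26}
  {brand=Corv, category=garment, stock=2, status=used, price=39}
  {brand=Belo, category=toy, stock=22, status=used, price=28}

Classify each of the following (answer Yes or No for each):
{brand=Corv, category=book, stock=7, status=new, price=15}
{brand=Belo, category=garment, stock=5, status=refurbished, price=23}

Yes, Yes

The common property of the 'Yes' items is: status is not used. No 'No' item has it.
{brand=Corv, category=book, stock=7, status=new, price=15}: Yes (status is new).
{brand=Belo, category=garment, stock=5, status=refurbished, price=23}: Yes (status is refurbished).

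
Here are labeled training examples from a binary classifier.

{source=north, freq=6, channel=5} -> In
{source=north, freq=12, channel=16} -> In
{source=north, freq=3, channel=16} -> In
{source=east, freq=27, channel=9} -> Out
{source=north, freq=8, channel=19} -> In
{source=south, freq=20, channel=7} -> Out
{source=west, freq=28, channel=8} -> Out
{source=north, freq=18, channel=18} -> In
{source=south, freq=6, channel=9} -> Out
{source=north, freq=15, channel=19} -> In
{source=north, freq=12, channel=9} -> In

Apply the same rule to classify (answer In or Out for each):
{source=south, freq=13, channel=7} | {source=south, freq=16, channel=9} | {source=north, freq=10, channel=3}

Out, Out, In

Checking candidate rules against both groups, what survives is: source is north.
{source=south, freq=13, channel=7} — source is south, hence Out.
{source=south, freq=16, channel=9} — source is south, hence Out.
{source=north, freq=10, channel=3} — source is north, hence In.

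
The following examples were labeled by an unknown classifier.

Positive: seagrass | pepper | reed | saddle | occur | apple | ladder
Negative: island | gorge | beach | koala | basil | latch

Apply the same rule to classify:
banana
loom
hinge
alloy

Negative, Positive, Negative, Positive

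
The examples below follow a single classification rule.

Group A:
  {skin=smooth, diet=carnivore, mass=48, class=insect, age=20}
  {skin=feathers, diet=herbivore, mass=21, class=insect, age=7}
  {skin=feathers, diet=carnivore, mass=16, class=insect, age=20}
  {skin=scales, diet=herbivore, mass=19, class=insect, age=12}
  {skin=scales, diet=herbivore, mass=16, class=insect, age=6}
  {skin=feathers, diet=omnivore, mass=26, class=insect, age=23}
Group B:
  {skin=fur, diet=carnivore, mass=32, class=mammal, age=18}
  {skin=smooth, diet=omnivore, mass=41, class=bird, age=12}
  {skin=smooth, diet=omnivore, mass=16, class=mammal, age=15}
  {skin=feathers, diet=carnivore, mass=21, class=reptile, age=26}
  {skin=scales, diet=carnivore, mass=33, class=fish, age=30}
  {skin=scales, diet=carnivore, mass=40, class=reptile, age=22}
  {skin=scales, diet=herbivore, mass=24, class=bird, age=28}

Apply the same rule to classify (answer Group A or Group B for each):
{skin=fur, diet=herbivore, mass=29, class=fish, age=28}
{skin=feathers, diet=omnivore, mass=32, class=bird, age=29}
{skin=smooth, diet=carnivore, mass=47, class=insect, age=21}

Comparing the two groups points to one rule — class is insect.
{skin=fur, diet=herbivore, mass=29, class=fish, age=28} — class is fish, hence Group B. {skin=feathers, diet=omnivore, mass=32, class=bird, age=29} — class is bird, hence Group B. {skin=smooth, diet=carnivore, mass=47, class=insect, age=21} — class is insect, hence Group A.

Group B, Group B, Group A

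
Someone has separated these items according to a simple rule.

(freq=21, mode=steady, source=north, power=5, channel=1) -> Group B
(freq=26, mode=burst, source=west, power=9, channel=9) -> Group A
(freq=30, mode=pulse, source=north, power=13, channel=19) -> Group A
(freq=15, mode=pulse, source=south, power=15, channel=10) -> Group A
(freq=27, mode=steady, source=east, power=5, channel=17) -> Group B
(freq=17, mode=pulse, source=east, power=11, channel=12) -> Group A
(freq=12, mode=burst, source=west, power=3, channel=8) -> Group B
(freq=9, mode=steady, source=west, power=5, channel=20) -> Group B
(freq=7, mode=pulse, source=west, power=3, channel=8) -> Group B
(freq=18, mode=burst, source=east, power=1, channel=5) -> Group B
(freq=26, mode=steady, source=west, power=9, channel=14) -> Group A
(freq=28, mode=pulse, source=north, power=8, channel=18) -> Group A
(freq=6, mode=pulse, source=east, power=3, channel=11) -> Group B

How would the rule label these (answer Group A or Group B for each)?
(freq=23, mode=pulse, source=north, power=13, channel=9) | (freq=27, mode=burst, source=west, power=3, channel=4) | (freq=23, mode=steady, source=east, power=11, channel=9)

Group A, Group B, Group A

One predicate separates the groups cleanly: power ≥ 8.
(freq=23, mode=pulse, source=north, power=13, channel=9) → power = 13 → Group A. (freq=27, mode=burst, source=west, power=3, channel=4) → power = 3 → Group B. (freq=23, mode=steady, source=east, power=11, channel=9) → power = 11 → Group A.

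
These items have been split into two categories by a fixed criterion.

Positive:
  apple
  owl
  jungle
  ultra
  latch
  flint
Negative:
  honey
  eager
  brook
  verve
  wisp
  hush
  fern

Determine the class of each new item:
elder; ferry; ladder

The common property of the 'Positive' items is: contains 'l'. No 'Negative' item has it.
elder: has 'l', passes → Positive.
ferry: no 'l', fails this test → Negative.
ladder: has 'l', passes → Positive.

Positive, Negative, Positive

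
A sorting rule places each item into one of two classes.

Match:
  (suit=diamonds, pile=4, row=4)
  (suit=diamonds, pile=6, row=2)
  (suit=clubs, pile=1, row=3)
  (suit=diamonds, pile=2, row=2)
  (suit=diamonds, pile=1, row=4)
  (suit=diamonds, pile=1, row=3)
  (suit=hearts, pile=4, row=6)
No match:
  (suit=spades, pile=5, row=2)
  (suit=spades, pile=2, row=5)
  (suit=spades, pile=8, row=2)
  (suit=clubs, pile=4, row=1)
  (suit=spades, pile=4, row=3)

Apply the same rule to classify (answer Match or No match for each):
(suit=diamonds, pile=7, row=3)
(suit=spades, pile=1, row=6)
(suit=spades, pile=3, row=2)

Match, No match, No match

The distinguishing property — suit is not spades AND row ≥ 2 — holds for all the 'Match' cases and none of the 'No match' cases.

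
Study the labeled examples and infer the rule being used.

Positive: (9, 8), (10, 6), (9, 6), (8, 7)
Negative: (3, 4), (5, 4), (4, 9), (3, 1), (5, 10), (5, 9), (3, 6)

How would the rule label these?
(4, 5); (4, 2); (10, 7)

The simplest hypothesis consistent with all the labels is: first ≥ 6.

Negative, Negative, Positive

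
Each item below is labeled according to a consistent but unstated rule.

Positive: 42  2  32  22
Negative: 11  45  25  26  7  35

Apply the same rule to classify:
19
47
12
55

Rule: ends in digit 2. This holds for each 'Positive' example and fails for each 'Negative' one.

Negative, Negative, Positive, Negative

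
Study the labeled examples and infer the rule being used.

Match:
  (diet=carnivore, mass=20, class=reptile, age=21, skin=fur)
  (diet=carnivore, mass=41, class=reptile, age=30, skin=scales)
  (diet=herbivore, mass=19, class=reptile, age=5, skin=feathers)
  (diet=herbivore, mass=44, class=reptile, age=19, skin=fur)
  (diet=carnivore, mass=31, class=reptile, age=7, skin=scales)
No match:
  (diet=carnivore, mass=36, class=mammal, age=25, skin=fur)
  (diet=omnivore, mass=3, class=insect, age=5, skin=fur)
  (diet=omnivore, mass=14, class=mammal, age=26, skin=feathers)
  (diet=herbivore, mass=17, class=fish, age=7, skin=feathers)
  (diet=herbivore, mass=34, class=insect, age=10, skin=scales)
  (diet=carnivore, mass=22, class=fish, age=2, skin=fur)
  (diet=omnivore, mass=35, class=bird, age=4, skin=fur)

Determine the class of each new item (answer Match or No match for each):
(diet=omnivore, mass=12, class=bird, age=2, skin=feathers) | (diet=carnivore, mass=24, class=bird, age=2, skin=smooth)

No match, No match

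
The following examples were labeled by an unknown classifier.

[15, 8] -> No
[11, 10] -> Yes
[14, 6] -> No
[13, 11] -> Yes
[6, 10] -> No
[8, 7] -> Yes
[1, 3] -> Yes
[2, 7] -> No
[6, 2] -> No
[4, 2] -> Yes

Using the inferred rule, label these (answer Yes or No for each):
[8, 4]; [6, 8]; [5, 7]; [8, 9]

No, Yes, Yes, Yes

The common property of the 'Yes' items is: |first − second| ≤ 2. No 'No' item has it.
[8, 4]: |8−4| = 4 — does not pass, so No.
[6, 8]: |6−8| = 2 — qualifies, so Yes.
[5, 7]: |5−7| = 2 — qualifies, so Yes.
[8, 9]: |8−9| = 1 — qualifies, so Yes.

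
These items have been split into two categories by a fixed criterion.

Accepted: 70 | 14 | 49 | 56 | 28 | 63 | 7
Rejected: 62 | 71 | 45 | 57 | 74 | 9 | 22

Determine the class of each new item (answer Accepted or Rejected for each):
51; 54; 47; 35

Rejected, Rejected, Rejected, Accepted

One predicate separates the groups cleanly: multiple of 7.
51 — 51 = 7·7 + 2, hence Rejected.
54 — 54 = 7·7 + 5, hence Rejected.
47 — 47 = 7·6 + 5, hence Rejected.
35 — 35 = 7·5, hence Accepted.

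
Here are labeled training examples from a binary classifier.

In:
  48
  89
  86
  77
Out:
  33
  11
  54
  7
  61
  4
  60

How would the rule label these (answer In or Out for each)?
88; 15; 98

In, Out, In

The classifier is using: digit sum ≥ 10.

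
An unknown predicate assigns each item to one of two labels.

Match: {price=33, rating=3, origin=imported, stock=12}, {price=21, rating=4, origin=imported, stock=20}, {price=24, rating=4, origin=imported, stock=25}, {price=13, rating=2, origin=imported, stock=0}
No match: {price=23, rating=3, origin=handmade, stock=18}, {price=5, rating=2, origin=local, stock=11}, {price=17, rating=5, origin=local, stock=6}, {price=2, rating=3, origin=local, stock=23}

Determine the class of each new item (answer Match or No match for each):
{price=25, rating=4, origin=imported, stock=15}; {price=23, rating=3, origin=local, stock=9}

Match, No match

Looking at the examples, the only property every 'Match' case has and every 'No match' case lacks is: origin is imported.
Match: {price=25, rating=4, origin=imported, stock=15}, since origin is imported. No match: {price=23, rating=3, origin=local, stock=9}, since origin is local.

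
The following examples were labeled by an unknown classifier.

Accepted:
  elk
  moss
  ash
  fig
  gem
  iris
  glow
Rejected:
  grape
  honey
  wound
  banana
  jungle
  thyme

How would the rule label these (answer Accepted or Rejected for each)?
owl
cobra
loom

Accepted, Rejected, Accepted

Rule: length ≤ 4. This holds for each 'Accepted' example and fails for each 'Rejected' one.
owl — length 3, hence Accepted.
cobra — length 5, hence Rejected.
loom — length 4, hence Accepted.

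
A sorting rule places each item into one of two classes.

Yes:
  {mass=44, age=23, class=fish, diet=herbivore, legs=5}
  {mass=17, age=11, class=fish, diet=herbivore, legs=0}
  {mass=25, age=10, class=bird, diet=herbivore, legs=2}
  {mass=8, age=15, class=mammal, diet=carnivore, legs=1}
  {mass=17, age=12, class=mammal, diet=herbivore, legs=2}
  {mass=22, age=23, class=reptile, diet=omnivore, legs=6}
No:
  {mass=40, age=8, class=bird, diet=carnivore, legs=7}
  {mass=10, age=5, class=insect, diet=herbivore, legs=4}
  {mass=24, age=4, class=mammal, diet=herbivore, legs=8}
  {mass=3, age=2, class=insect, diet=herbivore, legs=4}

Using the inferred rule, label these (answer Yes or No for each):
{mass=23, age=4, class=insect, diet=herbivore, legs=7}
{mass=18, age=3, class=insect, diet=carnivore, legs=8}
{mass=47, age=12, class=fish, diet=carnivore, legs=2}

No, No, Yes

All 'Yes' examples share one property — age ≥ 10 — and every 'No' example lacks it.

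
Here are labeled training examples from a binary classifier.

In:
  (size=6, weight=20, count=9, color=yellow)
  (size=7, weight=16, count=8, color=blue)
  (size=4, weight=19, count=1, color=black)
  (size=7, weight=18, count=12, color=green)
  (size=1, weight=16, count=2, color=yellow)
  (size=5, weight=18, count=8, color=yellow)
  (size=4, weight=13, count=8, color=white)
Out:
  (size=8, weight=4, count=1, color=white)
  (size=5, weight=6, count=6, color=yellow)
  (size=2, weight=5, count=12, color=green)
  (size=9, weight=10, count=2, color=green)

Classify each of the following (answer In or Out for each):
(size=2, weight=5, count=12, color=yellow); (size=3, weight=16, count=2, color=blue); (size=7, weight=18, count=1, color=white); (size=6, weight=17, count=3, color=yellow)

Out, In, In, In

Rule: weight ≥ 13. This holds for each 'In' example and fails for each 'Out' one.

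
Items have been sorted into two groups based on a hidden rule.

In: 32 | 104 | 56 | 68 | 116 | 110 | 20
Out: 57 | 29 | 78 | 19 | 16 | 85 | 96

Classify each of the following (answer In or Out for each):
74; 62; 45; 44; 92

The simplest hypothesis consistent with all the labels is: ≡ 2 (mod 6).
74 → 74 mod 6 = 2 → In. 62 → 62 mod 6 = 2 → In. 45 → 45 mod 6 = 3 → Out. 44 → 44 mod 6 = 2 → In. 92 → 92 mod 6 = 2 → In.

In, In, Out, In, In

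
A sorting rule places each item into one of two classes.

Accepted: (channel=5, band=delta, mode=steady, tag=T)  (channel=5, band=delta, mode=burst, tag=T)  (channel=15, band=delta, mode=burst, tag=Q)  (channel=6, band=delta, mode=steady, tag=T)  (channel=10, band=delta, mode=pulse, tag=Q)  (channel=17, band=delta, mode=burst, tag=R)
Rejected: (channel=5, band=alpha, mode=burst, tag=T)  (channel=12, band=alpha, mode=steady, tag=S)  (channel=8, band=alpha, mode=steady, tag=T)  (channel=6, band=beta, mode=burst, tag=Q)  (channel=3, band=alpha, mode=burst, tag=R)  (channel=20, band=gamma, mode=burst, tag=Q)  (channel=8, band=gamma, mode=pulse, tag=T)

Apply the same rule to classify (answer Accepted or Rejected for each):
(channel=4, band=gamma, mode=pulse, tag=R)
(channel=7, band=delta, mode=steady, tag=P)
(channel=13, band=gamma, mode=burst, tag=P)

Rejected, Accepted, Rejected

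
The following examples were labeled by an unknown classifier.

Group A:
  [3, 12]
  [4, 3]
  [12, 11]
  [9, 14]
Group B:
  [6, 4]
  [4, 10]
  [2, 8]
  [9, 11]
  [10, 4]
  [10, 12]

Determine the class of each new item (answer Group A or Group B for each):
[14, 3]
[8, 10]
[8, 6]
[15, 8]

Every 'Group A' example satisfies: sum is odd. None of the 'Group B' examples do.
[14, 3]: Group A (14+3 = 17). [8, 10]: Group B (8+10 = 18). [8, 6]: Group B (8+6 = 14). [15, 8]: Group A (15+8 = 23).

Group A, Group B, Group B, Group A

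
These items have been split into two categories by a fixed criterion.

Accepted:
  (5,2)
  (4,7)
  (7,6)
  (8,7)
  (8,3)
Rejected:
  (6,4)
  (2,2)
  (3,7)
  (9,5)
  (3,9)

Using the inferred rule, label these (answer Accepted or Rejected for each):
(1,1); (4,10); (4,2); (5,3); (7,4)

All 'Accepted' examples share one property — sum is odd — and every 'Rejected' example lacks it.
(1,1) — 1+1 = 2, hence Rejected. (4,10) — 4+10 = 14, hence Rejected. (4,2) — 4+2 = 6, hence Rejected. (5,3) — 5+3 = 8, hence Rejected. (7,4) — 7+4 = 11, hence Accepted.

Rejected, Rejected, Rejected, Rejected, Accepted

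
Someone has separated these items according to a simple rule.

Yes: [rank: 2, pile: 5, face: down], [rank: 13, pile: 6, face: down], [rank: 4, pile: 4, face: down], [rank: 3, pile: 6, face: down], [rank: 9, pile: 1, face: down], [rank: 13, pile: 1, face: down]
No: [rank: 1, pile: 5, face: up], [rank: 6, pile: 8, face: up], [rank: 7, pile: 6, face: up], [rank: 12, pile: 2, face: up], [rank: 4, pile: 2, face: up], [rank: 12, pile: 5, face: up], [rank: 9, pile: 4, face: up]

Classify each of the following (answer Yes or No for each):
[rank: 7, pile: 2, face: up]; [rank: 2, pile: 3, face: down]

No, Yes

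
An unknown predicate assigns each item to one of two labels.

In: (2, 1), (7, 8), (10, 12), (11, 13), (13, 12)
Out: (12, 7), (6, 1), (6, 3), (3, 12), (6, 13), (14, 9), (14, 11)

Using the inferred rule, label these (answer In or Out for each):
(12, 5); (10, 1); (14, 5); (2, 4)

Out, Out, Out, In

'In' ⟺ |first − second| ≤ 2.
(12, 5) → |12−5| = 7 → Out. (10, 1) → |10−1| = 9 → Out. (14, 5) → |14−5| = 9 → Out. (2, 4) → |2−4| = 2 → In.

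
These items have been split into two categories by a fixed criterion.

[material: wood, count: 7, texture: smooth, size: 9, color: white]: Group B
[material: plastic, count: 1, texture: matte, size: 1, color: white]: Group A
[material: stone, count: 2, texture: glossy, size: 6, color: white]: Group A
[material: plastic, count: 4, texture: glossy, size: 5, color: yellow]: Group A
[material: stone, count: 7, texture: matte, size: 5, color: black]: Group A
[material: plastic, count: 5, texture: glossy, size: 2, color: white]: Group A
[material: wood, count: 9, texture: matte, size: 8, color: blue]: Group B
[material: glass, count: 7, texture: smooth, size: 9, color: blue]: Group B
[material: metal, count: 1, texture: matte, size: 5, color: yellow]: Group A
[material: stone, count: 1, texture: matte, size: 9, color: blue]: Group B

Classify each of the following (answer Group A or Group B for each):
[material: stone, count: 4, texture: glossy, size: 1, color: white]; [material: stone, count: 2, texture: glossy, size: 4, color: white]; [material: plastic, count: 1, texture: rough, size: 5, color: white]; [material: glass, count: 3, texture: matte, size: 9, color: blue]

Group A, Group A, Group A, Group B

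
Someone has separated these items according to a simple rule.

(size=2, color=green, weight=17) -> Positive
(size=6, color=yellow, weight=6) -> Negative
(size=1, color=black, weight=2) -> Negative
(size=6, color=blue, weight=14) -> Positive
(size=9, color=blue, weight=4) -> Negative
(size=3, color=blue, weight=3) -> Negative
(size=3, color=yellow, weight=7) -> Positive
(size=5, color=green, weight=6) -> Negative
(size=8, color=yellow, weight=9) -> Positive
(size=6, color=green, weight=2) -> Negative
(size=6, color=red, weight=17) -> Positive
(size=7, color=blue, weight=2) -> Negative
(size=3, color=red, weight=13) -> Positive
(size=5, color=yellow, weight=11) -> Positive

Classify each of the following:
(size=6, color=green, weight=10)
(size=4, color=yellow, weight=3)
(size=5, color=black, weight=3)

The rule appears to be: weight ≥ 7.
(size=6, color=green, weight=10) — weight = 10, hence Positive.
(size=4, color=yellow, weight=3) — weight = 3, hence Negative.
(size=5, color=black, weight=3) — weight = 3, hence Negative.

Positive, Negative, Negative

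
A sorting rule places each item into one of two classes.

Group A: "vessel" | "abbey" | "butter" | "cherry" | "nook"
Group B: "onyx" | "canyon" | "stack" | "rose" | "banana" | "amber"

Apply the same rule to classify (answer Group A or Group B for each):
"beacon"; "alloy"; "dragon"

'Group A' ⟺ has a double letter.
"beacon": no doubled letter — doesn't qualify, so Group B. "alloy": 'll' doubled — satisfies this, so Group A. "dragon": no doubled letter — doesn't qualify, so Group B.

Group B, Group A, Group B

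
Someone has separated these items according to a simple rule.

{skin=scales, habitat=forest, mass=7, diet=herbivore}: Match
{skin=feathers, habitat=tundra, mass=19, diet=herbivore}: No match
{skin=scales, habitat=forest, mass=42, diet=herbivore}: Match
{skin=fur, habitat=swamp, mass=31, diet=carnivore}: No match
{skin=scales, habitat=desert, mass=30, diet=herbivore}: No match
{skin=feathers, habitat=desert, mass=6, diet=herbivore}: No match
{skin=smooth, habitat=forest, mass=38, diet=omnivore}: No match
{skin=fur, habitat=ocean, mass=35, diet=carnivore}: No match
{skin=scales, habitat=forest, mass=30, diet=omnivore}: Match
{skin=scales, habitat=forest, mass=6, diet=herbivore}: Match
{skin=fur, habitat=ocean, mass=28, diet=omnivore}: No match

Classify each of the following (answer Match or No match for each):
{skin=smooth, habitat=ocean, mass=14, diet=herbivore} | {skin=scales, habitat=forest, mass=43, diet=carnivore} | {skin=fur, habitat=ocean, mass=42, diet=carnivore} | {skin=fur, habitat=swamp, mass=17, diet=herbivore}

One predicate separates the groups cleanly: habitat is forest AND skin is scales.
{skin=smooth, habitat=ocean, mass=14, diet=herbivore}: habitat is ocean, skin is smooth — lacks this property, so No match. {skin=scales, habitat=forest, mass=43, diet=carnivore}: habitat is forest, skin is scales — fits, so Match. {skin=fur, habitat=ocean, mass=42, diet=carnivore}: habitat is ocean, skin is fur — lacks this property, so No match. {skin=fur, habitat=swamp, mass=17, diet=herbivore}: habitat is swamp, skin is fur — lacks this property, so No match.

No match, Match, No match, No match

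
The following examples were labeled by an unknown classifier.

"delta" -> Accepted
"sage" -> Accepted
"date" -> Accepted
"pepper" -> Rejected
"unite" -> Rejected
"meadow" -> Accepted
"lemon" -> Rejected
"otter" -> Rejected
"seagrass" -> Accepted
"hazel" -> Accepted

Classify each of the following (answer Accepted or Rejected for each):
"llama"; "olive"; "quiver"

Accepted, Rejected, Rejected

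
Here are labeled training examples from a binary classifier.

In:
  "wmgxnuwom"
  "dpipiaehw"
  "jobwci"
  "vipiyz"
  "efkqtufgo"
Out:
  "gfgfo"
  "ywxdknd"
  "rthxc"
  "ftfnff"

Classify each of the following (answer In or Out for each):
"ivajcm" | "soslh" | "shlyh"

The distinguishing property — has ≥ 2 vowels — holds for all the 'In' cases and none of the 'Out' cases.
"ivajcm" → 2 vowels → In. "soslh" → 1 vowel → Out. "shlyh" → 0 vowels → Out.

In, Out, Out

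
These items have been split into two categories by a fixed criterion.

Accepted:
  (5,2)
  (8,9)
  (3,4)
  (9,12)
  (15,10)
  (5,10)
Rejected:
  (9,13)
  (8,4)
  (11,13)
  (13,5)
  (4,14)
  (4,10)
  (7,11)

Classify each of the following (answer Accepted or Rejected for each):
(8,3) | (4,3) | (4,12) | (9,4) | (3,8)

Accepted, Accepted, Rejected, Accepted, Accepted

The common property of the 'Accepted' items is: sum is odd. No 'Rejected' item has it.
(8,3) → 8+3 = 11 → Accepted.
(4,3) → 4+3 = 7 → Accepted.
(4,12) → 4+12 = 16 → Rejected.
(9,4) → 9+4 = 13 → Accepted.
(3,8) → 3+8 = 11 → Accepted.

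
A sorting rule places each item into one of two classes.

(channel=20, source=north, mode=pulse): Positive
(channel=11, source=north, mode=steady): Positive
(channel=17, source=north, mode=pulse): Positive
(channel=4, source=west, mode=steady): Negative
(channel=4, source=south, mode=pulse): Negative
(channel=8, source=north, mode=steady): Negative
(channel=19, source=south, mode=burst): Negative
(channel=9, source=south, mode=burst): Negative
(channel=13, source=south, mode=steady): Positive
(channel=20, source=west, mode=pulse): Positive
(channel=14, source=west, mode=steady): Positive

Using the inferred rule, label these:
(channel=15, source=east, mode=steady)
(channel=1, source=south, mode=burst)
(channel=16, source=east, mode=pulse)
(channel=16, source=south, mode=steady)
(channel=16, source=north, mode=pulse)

Positive, Negative, Positive, Positive, Positive

Rule: channel ≥ 11 AND channel ≠ 19. This holds for each 'Positive' example and fails for each 'Negative' one.
(channel=15, source=east, mode=steady): Positive (channel = 15).
(channel=1, source=south, mode=burst): Negative (channel = 1).
(channel=16, source=east, mode=pulse): Positive (channel = 16).
(channel=16, source=south, mode=steady): Positive (channel = 16).
(channel=16, source=north, mode=pulse): Positive (channel = 16).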